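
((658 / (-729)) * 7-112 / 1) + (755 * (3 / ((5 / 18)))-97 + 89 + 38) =5879882 / 729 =8065.68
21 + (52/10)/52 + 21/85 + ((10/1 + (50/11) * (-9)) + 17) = 13909/1870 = 7.44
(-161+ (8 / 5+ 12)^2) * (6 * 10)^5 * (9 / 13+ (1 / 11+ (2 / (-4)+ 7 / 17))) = 31477574592000 / 2431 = 12948405837.93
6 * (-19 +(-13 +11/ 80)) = -7647/ 40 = -191.18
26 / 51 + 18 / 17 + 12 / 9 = 148 / 51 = 2.90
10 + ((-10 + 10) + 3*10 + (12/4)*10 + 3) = 73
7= 7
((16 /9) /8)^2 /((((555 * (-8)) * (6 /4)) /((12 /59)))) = -4 /2652345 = -0.00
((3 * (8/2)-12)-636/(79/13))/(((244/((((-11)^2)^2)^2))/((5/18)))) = -738466345045/28914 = -25540096.32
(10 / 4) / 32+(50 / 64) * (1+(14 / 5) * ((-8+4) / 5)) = -57 / 64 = -0.89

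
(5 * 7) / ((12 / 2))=35 / 6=5.83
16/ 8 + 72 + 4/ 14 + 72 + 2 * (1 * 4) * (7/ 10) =5316/ 35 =151.89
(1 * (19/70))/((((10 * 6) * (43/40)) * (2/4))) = 38/4515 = 0.01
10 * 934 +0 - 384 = 8956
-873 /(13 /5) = -4365 /13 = -335.77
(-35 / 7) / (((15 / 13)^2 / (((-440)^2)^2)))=-1266856448000 / 9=-140761827555.56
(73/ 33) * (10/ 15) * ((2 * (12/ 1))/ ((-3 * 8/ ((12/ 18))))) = -292/ 297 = -0.98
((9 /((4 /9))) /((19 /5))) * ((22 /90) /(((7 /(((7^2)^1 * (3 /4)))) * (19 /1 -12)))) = 297 /304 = 0.98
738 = 738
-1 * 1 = -1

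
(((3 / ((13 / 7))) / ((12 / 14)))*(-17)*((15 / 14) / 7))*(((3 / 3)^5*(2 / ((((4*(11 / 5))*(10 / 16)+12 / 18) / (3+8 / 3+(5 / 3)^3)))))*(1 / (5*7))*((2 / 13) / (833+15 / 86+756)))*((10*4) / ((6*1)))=-16257440 / 53839249191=-0.00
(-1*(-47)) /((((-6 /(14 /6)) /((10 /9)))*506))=-1645 /40986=-0.04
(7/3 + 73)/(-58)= -113/87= -1.30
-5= -5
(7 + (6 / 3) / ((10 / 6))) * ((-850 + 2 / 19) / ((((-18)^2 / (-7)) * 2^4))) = 1158619 / 123120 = 9.41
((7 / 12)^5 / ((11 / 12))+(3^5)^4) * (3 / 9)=795321574747303 / 684288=1162261467.02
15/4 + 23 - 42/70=523/20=26.15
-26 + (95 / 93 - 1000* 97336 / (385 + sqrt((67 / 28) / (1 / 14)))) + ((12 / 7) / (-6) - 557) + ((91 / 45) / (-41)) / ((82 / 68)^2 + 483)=-16843396680977133015226 / 66453813865214055 + 97336000* sqrt(134) / 296383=-249658.54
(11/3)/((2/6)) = 11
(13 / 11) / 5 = 13 / 55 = 0.24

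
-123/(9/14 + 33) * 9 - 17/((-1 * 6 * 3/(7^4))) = 6315281/2826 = 2234.71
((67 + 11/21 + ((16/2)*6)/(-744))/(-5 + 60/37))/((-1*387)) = 0.05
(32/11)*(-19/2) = -304/11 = -27.64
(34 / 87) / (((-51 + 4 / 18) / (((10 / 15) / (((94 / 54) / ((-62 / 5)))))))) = 113832 / 3114455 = 0.04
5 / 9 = 0.56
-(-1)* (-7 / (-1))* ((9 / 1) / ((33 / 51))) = 1071 / 11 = 97.36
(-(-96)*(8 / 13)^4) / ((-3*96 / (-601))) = 2461696 / 85683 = 28.73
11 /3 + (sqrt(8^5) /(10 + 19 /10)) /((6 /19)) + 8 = 35 /3 + 12160 * sqrt(2) /357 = 59.84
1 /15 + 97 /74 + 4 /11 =1.74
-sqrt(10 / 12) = -sqrt(30) / 6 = -0.91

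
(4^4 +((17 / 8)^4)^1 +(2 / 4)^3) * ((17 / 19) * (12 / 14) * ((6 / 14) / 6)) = 3040161 / 200704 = 15.15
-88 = -88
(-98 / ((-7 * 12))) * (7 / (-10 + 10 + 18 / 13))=637 / 108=5.90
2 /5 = 0.40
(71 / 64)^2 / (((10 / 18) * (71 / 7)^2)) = 441 / 20480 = 0.02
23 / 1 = 23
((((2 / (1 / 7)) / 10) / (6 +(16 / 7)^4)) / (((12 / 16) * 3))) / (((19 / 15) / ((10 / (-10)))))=-33614 / 2278347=-0.01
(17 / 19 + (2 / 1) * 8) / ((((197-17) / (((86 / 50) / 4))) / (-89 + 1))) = -50611 / 14250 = -3.55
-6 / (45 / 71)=-142 / 15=-9.47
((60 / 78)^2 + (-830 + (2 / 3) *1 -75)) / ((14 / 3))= -458197 / 2366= -193.66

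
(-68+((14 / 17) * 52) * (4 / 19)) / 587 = -19052 / 189601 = -0.10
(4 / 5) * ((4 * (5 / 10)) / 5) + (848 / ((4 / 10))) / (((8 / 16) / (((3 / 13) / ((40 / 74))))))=588404 / 325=1810.47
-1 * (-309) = 309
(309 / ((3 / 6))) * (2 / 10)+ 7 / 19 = 11777 / 95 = 123.97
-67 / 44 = -1.52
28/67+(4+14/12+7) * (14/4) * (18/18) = 34573/804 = 43.00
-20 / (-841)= 20 / 841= 0.02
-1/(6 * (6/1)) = -1/36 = -0.03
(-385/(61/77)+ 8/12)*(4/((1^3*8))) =-88813/366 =-242.66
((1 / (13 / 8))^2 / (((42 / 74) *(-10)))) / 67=-1184 / 1188915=-0.00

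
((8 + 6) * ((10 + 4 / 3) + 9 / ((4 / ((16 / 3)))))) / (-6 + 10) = 245 / 3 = 81.67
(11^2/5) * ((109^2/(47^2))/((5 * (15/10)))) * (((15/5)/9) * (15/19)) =2875202/629565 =4.57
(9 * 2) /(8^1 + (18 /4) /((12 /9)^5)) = 36864 /18571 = 1.99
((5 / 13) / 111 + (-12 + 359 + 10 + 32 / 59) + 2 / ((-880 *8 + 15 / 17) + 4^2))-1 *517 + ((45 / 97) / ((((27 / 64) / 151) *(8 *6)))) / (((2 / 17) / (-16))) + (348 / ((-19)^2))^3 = -87535048005736221861353 / 139159161205822834011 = -629.03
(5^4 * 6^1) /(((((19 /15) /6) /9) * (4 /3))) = 2278125 /19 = 119901.32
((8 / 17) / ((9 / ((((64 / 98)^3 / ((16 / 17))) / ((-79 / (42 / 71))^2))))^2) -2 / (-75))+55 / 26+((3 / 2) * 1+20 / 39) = 23114703306585837404887411 / 5563277147349423673236975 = 4.15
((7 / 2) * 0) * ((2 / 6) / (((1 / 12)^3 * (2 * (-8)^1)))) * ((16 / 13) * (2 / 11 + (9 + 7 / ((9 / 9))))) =0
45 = 45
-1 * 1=-1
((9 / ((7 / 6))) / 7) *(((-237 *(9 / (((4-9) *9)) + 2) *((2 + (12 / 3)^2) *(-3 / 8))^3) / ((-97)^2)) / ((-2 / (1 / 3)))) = -377854551 / 147533120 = -2.56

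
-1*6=-6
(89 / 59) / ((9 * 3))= 89 / 1593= 0.06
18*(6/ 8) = 27/ 2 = 13.50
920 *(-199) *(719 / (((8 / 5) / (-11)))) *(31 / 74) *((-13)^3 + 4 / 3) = -832413048662.27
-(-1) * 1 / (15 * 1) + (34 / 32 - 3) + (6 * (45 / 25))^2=137723 / 1200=114.77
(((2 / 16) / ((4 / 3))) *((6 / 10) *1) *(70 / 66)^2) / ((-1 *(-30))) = 49 / 23232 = 0.00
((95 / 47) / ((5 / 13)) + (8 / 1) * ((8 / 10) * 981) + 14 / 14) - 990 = 1244244 / 235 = 5294.66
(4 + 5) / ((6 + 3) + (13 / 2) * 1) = 18 / 31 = 0.58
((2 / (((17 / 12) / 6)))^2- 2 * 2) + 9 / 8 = 159241 / 2312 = 68.88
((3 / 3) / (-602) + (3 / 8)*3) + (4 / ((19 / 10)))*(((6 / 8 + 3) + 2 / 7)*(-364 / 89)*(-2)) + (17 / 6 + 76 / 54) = 8230418261 / 109942056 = 74.86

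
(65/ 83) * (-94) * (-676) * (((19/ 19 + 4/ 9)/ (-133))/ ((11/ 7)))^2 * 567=4886215880/ 3625523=1347.73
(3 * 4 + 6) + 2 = 20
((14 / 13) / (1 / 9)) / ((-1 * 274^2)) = -63 / 487994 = -0.00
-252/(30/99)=-4158/5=-831.60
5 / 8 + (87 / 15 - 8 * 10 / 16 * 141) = -27943 / 40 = -698.58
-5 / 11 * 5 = -25 / 11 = -2.27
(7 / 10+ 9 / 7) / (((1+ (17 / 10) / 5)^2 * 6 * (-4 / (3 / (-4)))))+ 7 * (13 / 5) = 45838763 / 2513840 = 18.23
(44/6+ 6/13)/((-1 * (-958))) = 152/18681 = 0.01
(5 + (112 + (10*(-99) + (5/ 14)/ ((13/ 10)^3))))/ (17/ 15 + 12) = -201350505/ 3029663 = -66.46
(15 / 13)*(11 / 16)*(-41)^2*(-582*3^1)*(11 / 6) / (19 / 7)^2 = -43504422885 / 75088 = -579379.17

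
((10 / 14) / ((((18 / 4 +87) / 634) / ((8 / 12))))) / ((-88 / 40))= -63400 / 42273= -1.50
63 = 63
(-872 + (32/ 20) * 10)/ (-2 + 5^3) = -856/ 123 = -6.96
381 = 381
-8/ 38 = -0.21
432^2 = 186624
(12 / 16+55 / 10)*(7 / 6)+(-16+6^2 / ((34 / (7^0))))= -7.65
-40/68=-10/17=-0.59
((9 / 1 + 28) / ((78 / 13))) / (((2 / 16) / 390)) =19240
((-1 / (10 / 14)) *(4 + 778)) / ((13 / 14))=-76636 / 65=-1179.02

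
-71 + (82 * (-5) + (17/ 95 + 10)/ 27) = -1232798/ 2565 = -480.62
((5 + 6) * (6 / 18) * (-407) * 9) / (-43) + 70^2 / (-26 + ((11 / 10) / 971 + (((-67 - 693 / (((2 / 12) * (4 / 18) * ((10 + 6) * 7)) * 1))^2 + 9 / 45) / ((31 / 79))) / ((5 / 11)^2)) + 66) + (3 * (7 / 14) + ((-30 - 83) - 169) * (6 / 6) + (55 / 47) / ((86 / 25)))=42354977699529706686 / 1315524518643131989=32.20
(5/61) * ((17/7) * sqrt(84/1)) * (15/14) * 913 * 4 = 4656300 * sqrt(21)/2989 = 7138.79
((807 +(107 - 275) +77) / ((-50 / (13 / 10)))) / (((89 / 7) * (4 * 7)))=-2327 / 44500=-0.05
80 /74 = 1.08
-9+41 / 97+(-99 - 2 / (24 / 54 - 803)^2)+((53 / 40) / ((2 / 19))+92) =-1210437541649 / 404852617040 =-2.99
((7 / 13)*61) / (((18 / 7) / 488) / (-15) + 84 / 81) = 98457660 / 3107507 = 31.68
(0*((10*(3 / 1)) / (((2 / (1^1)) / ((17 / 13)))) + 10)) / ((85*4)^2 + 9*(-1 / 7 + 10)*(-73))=0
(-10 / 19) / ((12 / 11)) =-0.48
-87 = -87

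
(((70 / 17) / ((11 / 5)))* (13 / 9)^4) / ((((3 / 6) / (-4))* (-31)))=79970800 / 38034117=2.10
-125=-125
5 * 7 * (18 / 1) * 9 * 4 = 22680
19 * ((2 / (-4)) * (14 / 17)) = -133 / 17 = -7.82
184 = 184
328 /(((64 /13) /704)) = 46904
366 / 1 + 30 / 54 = 3299 / 9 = 366.56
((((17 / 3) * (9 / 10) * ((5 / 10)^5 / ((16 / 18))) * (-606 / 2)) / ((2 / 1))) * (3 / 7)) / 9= -46359 / 35840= -1.29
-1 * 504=-504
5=5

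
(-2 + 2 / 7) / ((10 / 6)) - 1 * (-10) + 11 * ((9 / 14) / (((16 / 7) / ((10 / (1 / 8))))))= 17953 / 70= 256.47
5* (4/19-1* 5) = -455/19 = -23.95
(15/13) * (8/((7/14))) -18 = 6/13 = 0.46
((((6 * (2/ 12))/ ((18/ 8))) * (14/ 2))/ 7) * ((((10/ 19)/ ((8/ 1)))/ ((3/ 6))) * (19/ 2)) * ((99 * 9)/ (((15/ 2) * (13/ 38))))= 2508/ 13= 192.92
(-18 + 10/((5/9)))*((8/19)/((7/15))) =0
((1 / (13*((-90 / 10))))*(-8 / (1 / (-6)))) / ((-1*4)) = 4 / 39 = 0.10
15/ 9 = 5/ 3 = 1.67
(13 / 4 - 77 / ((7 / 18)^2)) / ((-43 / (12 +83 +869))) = 3413765 / 301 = 11341.41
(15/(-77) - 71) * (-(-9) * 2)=-98676/77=-1281.51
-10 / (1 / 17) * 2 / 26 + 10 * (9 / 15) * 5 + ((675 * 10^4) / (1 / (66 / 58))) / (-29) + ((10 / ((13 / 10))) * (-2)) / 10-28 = -2895887924 / 10933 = -264875.87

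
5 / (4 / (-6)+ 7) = 15 / 19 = 0.79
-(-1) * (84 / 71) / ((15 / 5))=28 / 71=0.39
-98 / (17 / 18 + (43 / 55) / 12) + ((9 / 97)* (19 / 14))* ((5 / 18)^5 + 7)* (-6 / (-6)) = -54821186430559 / 569944517184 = -96.19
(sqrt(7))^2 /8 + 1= 15 /8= 1.88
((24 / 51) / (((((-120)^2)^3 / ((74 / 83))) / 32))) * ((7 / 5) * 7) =1813 / 41144760000000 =0.00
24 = 24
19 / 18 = 1.06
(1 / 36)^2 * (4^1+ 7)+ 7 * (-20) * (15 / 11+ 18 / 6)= -8708999 / 14256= -610.90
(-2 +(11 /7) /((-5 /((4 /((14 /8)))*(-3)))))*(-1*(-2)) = 76 /245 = 0.31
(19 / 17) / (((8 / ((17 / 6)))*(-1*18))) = -19 / 864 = -0.02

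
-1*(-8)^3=512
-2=-2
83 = 83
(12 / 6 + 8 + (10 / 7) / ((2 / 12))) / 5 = 3.71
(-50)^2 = 2500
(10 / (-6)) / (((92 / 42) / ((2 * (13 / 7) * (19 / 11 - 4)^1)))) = 1625 / 253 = 6.42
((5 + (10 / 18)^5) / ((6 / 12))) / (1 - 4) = -596740 / 177147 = -3.37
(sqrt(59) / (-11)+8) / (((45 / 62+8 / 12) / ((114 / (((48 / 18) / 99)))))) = 6297588 / 259 - 143127 * sqrt(59) / 518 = 22192.66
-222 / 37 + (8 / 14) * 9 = -6 / 7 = -0.86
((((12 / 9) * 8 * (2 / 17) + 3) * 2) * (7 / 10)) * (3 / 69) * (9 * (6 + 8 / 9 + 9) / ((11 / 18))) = 118482 / 1955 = 60.60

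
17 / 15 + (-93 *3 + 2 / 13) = -54154 / 195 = -277.71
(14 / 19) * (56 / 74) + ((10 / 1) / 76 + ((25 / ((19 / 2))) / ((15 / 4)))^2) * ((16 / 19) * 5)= 7275008 / 2284047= 3.19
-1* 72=-72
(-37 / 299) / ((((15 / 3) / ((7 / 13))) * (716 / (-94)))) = 12173 / 6957730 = 0.00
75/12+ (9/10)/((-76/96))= 1943/380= 5.11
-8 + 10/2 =-3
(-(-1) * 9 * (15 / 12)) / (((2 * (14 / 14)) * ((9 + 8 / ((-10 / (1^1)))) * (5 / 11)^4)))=131769 / 8200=16.07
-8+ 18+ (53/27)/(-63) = 16957/1701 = 9.97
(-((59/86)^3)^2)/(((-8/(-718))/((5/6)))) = -75714057885595/9709613643264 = -7.80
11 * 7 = 77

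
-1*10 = -10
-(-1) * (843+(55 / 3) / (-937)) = 2369618 / 2811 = 842.98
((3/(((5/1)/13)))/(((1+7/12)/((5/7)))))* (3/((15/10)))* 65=60840/133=457.44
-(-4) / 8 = 1 / 2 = 0.50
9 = 9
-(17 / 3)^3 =-4913 / 27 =-181.96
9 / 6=3 / 2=1.50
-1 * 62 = -62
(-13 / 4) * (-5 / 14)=65 / 56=1.16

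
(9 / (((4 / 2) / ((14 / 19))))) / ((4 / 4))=63 / 19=3.32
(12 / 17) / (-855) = -4 / 4845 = -0.00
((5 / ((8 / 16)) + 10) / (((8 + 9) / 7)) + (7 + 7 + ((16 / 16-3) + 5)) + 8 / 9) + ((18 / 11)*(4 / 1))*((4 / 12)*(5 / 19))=853733 / 31977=26.70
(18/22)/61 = 9/671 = 0.01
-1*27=-27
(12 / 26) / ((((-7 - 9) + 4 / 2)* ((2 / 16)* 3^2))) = -8 / 273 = -0.03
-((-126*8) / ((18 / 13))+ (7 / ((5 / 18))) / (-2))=3703 / 5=740.60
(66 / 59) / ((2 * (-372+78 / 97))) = -1067 / 708118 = -0.00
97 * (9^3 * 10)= 707130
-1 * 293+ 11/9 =-291.78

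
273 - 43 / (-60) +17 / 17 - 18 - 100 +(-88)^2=474043 / 60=7900.72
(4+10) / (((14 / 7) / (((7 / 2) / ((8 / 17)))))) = 833 / 16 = 52.06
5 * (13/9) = 65/9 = 7.22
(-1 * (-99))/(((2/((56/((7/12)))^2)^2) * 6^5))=540672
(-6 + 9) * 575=1725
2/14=1/7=0.14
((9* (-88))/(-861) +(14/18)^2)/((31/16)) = 567152/720657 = 0.79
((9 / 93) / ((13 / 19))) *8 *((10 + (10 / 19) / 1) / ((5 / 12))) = 11520 / 403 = 28.59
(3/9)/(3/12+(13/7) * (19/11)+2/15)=1540/16591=0.09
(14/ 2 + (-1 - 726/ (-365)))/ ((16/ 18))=6561/ 730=8.99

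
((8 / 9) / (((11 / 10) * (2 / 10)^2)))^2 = 4000000 / 9801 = 408.12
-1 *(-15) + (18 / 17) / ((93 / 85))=495 / 31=15.97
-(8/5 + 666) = -3338/5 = -667.60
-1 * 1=-1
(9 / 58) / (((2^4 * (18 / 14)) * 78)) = 7 / 72384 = 0.00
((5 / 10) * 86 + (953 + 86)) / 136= 541 / 68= 7.96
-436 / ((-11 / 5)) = 2180 / 11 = 198.18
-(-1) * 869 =869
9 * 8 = 72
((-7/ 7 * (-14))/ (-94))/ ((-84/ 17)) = 17/ 564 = 0.03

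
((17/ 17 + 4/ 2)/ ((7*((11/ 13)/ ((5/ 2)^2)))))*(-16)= -3900/ 77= -50.65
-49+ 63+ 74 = 88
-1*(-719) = 719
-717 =-717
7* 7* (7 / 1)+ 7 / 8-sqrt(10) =340.71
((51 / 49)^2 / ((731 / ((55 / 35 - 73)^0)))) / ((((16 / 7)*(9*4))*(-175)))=-17 / 165188800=-0.00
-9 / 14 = -0.64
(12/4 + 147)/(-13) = -150/13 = -11.54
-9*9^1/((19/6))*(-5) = 2430/19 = 127.89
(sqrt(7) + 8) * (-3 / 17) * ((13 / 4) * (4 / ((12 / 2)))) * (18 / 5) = -936 / 85 -117 * sqrt(7) / 85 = -14.65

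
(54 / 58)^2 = 729 / 841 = 0.87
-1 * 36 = -36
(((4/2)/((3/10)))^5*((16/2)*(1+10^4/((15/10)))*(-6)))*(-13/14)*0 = 0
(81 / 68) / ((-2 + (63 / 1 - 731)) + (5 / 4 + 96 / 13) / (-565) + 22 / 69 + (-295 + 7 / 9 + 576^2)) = 123153615 / 34202072243809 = 0.00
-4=-4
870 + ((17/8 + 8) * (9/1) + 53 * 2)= 8537/8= 1067.12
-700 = -700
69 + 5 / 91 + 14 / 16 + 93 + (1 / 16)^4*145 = 971690891 / 5963776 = 162.93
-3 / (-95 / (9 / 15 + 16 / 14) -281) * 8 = 244 / 3411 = 0.07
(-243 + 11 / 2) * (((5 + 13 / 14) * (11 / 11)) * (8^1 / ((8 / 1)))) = -39425 / 28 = -1408.04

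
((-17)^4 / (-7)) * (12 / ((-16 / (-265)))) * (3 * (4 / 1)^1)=-199197585 / 7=-28456797.86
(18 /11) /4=9 /22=0.41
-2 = -2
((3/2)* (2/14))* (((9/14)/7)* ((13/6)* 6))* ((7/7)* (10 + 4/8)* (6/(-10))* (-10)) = 3159/196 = 16.12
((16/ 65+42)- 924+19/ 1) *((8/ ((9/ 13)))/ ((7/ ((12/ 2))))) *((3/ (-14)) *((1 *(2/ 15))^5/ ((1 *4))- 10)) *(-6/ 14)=126177617072/ 16078125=7847.78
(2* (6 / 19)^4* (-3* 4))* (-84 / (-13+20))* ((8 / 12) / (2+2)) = 62208 / 130321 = 0.48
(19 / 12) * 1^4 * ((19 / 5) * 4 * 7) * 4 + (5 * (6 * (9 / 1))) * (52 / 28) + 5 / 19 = 2345239 / 1995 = 1175.56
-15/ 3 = -5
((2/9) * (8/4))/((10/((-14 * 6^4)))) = -4032/5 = -806.40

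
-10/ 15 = -2/ 3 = -0.67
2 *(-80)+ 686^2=470436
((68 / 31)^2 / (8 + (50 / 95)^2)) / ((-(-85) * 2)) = 12274 / 3589335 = 0.00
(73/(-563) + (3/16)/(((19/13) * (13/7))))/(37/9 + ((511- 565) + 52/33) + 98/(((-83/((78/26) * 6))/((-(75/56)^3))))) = -4771316088/215956181257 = -0.02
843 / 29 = 29.07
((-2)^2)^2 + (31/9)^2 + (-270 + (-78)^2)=5841.86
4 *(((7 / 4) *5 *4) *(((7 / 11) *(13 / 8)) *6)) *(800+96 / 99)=84185920 / 121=695751.40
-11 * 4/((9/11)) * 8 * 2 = -7744/9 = -860.44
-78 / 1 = -78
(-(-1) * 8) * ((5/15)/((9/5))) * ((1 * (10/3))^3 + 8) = 66.72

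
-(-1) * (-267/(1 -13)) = 89/4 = 22.25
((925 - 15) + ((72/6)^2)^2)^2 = 468549316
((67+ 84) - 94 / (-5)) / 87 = 283 / 145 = 1.95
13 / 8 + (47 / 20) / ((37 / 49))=4.74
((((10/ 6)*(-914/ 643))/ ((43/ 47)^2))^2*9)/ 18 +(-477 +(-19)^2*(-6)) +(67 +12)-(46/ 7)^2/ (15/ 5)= -1604754271307383678/ 623353435900209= -2574.39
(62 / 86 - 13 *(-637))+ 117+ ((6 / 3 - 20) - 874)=322789 / 43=7506.72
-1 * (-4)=4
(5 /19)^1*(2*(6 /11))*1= 60 /209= 0.29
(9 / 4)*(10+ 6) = 36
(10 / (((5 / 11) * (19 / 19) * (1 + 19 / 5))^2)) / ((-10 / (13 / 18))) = -1573 / 10368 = -0.15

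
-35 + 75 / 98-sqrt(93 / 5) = -3355 / 98-sqrt(465) / 5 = -38.55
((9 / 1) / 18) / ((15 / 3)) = 1 / 10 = 0.10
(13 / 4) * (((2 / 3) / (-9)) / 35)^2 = 0.00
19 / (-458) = -19 / 458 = -0.04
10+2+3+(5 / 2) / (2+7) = 275 / 18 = 15.28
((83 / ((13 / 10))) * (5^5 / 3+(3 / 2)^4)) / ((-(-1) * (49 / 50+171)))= 521271125 / 1341444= 388.59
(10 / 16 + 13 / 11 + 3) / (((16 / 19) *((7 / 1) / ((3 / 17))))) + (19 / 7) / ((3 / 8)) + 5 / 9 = 11969575 / 1507968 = 7.94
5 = 5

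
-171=-171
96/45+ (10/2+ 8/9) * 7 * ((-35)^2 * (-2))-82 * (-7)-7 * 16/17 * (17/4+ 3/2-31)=-76692748/765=-100251.96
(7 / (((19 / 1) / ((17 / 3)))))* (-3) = -119 / 19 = -6.26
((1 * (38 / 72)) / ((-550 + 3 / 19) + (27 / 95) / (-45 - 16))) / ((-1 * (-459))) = -110105 / 52651445688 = -0.00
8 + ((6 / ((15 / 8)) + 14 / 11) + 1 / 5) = 697 / 55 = 12.67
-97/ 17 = -5.71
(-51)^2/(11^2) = 2601/121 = 21.50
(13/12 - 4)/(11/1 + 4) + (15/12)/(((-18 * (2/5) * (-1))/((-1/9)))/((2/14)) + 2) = -16031/81288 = -0.20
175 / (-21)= -8.33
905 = 905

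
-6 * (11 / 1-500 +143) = 2076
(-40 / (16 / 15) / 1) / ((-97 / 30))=1125 / 97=11.60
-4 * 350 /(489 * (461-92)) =-1400 /180441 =-0.01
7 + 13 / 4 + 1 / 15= 619 / 60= 10.32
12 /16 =3 /4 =0.75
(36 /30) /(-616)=-3 /1540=-0.00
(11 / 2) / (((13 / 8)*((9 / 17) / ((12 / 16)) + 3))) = 748 / 819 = 0.91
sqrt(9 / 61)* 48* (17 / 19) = 2448* sqrt(61) / 1159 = 16.50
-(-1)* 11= 11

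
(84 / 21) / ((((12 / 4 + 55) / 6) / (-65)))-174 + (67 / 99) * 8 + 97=-282743 / 2871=-98.48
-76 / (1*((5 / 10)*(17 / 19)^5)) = -376367048 / 1419857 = -265.07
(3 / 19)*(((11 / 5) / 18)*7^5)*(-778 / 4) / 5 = -71917153 / 5700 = -12617.04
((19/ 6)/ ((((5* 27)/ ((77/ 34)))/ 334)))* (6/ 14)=34903/ 4590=7.60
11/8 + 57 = 467/8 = 58.38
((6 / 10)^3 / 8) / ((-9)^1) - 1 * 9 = -9003 / 1000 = -9.00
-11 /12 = -0.92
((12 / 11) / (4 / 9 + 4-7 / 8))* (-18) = -15552 / 2827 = -5.50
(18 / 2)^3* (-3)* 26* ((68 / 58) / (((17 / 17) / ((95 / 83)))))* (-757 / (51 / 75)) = 204461536500 / 2407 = 84944551.93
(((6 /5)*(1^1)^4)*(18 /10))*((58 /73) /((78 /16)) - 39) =-83.89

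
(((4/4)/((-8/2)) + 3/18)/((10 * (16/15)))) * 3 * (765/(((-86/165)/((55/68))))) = 1225125/44032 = 27.82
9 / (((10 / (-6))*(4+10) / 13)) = -351 / 70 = -5.01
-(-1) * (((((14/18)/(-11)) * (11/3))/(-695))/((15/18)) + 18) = 562964/31275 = 18.00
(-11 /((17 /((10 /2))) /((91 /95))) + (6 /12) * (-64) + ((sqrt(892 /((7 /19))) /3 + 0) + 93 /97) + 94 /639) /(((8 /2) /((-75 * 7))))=29774554075 /6673503 - 25 * sqrt(29659) /2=2308.88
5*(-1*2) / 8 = -5 / 4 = -1.25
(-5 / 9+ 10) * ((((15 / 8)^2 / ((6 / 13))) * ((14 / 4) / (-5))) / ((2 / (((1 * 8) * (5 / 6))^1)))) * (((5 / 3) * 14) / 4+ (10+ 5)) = -24171875 / 6912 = -3497.09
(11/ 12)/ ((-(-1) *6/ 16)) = 2.44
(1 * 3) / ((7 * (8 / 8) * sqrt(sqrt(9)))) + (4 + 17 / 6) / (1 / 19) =130.08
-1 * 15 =-15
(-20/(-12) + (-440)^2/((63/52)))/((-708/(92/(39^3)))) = -231548015/661466169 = -0.35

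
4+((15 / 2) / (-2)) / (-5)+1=23 / 4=5.75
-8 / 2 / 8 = -1 / 2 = -0.50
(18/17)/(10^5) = 0.00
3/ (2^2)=3/ 4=0.75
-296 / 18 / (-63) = 148 / 567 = 0.26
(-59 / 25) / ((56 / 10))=-59 / 140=-0.42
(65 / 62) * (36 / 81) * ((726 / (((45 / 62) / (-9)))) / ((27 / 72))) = -100672 / 9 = -11185.78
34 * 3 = 102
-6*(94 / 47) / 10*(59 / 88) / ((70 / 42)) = -531 / 1100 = -0.48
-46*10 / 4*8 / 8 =-115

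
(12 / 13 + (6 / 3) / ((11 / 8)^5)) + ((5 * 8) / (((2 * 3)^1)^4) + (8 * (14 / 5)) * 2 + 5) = 51.16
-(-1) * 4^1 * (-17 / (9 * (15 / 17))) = -1156 / 135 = -8.56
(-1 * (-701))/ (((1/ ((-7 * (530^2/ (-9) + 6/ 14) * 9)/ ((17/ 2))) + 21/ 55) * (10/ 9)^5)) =895296869701047/ 825844010000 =1084.10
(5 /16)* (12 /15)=1 /4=0.25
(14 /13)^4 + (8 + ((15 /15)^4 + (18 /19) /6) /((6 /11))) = 18669409 /1627977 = 11.47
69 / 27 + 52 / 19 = 905 / 171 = 5.29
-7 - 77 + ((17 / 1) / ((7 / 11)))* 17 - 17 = 2472 / 7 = 353.14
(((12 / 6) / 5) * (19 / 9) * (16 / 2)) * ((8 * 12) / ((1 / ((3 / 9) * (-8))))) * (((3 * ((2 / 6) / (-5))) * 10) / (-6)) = -77824 / 135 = -576.47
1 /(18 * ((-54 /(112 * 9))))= -28 /27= -1.04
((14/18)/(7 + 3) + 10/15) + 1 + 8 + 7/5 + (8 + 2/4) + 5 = 1109/45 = 24.64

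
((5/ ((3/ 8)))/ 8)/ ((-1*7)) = -5/ 21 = -0.24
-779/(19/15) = -615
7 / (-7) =-1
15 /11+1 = 26 /11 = 2.36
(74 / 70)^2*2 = 2.24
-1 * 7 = -7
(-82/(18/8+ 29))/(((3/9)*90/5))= -164/375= -0.44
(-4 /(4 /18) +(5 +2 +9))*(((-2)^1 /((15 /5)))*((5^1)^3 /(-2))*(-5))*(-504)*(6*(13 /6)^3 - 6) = -34667500 /3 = -11555833.33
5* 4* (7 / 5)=28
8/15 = 0.53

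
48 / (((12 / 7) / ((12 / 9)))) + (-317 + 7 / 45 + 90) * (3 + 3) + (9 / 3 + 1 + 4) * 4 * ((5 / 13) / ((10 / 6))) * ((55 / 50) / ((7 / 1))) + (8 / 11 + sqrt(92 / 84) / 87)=-19847512 / 15015 + sqrt(483) / 1827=-1321.83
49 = 49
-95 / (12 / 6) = -95 / 2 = -47.50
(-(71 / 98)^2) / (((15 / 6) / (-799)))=4027759 / 24010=167.75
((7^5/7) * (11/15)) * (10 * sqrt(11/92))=26411 * sqrt(253)/69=6088.30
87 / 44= 1.98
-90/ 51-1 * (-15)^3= 57345/ 17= 3373.24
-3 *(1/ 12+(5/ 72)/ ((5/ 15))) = -7/ 8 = -0.88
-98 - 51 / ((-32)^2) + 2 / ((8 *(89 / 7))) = -8934075 / 91136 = -98.03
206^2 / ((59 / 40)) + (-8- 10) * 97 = 1594426 / 59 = 27024.17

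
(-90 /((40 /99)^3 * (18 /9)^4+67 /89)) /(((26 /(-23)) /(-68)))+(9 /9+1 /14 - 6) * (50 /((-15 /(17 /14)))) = -591653820224945 /198930046042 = -2974.18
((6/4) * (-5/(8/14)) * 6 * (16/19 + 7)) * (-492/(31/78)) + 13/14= 764507.53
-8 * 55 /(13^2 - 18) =-440 /151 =-2.91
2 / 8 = 1 / 4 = 0.25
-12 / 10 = -6 / 5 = -1.20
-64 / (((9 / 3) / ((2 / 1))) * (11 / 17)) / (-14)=1088 / 231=4.71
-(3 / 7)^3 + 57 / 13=19200 / 4459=4.31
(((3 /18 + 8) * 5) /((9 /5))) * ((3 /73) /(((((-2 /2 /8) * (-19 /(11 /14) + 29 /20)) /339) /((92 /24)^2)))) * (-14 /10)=-22553862100 /9856971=-2288.11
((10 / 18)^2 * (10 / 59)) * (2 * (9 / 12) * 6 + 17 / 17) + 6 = 31174 / 4779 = 6.52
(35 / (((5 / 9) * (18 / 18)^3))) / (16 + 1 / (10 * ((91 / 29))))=6370 / 1621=3.93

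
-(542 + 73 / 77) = -41807 / 77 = -542.95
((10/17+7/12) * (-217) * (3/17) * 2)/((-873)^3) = 51863/384565720626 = 0.00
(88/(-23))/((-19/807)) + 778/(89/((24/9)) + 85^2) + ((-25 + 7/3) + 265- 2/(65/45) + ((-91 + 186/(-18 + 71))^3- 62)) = -98620037827048562956/147334021055637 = -669363.65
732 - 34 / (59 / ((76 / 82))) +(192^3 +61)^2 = 121185518792497235 / 2419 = 50097362047332.47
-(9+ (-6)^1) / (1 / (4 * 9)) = -108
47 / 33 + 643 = 21266 / 33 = 644.42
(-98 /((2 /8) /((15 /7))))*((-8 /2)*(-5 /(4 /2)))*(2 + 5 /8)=-22050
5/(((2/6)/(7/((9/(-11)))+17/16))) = -5395/48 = -112.40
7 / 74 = 0.09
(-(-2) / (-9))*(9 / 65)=-2 / 65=-0.03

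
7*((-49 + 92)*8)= 2408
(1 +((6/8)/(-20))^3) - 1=-27/512000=-0.00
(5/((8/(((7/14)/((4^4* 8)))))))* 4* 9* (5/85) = 45/139264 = 0.00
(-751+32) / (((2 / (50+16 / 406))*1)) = -3651801 / 203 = -17989.17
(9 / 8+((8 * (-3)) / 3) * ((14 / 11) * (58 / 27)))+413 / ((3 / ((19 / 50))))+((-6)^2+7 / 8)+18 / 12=519314 / 7425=69.94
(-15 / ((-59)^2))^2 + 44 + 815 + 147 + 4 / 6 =36594430895 / 36352083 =1006.67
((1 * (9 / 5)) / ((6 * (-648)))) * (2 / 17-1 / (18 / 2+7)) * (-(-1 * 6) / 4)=-1 / 26112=-0.00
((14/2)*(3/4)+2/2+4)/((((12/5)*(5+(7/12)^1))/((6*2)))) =615/67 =9.18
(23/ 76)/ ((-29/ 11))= -0.11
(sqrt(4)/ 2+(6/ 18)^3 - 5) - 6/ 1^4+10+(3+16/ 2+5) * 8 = 3457/ 27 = 128.04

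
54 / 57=18 / 19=0.95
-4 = -4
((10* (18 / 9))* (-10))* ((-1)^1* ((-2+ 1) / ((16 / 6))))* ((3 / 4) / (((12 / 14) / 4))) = -525 / 2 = -262.50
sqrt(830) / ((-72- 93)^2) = 0.00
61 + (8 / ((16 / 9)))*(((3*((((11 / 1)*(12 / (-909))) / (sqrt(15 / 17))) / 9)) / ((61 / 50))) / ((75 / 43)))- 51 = 10- 1892*sqrt(255) / 277245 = 9.89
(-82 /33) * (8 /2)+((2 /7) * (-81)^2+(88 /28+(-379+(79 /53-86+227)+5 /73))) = 1457986774 /893739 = 1631.33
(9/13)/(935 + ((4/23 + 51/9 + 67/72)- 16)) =0.00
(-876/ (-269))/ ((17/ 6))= 5256/ 4573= 1.15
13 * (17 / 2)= 221 / 2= 110.50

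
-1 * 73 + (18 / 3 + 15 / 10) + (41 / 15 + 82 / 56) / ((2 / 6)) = -52.91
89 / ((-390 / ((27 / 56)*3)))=-2403 / 7280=-0.33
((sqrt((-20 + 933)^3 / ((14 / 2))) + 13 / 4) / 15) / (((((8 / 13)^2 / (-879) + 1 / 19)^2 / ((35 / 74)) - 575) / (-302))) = 36488452596053367 / 320641620327300950 + 732174883960367562* sqrt(6391) / 160320810163650475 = 365.21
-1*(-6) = 6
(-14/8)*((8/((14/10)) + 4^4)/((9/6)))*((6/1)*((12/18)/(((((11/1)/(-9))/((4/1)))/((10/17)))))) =439680/187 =2351.23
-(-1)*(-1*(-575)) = 575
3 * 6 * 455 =8190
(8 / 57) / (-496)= -1 / 3534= -0.00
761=761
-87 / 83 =-1.05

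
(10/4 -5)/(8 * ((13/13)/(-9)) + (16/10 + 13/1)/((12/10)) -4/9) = -3/13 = -0.23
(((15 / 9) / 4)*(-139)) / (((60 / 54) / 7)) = -2919 / 8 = -364.88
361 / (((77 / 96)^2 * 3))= 1108992 / 5929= 187.05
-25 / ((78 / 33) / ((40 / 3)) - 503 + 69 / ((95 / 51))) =104500 / 1946963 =0.05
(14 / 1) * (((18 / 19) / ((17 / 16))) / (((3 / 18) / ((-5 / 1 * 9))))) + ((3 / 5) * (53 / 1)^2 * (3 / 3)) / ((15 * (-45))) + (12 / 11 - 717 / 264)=-9809742331 / 2907000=-3374.52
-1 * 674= -674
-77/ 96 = -0.80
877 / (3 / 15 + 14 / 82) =179785 / 76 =2365.59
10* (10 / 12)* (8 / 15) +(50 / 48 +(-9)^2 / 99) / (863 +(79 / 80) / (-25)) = 253257830 / 56955393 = 4.45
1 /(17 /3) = 3 /17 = 0.18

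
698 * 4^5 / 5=714752 / 5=142950.40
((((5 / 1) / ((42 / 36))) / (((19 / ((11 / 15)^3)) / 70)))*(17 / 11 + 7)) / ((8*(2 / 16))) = 53.21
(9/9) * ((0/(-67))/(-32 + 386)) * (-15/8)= 0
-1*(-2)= 2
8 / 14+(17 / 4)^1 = 135 / 28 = 4.82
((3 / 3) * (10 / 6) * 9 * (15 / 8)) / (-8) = -3.52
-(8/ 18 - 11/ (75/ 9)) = 197/ 225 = 0.88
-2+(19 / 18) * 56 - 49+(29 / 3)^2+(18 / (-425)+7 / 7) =392113 / 3825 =102.51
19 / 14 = 1.36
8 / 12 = 2 / 3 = 0.67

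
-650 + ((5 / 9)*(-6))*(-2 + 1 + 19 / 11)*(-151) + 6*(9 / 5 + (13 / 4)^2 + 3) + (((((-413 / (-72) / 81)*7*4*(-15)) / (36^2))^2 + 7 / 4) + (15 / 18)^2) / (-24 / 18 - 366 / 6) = -23715358432848149 / 123643957662720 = -191.80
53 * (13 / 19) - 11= 480 / 19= 25.26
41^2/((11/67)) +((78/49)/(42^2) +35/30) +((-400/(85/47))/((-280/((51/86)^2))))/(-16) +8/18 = 144022952341069/14064174432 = 10240.41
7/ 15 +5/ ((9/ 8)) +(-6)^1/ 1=-49/ 45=-1.09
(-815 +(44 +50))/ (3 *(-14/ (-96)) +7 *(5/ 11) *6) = -18128/ 491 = -36.92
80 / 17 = 4.71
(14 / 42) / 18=1 / 54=0.02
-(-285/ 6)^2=-9025/ 4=-2256.25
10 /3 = 3.33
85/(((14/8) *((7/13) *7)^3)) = 746980/823543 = 0.91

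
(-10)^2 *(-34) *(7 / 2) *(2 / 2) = -11900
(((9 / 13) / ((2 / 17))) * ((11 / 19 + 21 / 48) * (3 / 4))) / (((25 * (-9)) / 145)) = -457011 / 158080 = -2.89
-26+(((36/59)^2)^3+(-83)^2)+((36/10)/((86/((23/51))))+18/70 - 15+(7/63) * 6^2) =7394956279265196522/1079188953204985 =6852.33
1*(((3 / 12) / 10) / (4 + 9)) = 1 / 520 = 0.00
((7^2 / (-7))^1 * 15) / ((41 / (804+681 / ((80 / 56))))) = -268947 / 82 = -3279.84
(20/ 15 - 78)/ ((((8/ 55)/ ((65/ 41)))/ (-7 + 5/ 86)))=81813875/ 14104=5800.76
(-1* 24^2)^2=331776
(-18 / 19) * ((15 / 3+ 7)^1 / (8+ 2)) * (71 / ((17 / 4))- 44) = 50112 / 1615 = 31.03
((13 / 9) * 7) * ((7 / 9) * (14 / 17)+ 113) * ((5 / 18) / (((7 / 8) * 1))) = 4520620 / 12393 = 364.77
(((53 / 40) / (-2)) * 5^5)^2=1097265625 / 256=4286193.85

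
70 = 70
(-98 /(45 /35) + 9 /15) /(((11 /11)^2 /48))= -54448 /15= -3629.87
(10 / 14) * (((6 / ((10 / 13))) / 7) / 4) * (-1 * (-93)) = 18.51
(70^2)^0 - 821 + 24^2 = -244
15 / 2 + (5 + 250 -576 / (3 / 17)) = -6003 / 2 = -3001.50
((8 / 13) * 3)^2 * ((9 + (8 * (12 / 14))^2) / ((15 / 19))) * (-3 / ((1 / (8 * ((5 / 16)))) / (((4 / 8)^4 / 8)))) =-469395 / 33124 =-14.17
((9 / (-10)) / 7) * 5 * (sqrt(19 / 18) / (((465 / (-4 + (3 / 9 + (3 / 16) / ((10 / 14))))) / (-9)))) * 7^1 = -2451 * sqrt(38) / 49600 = -0.30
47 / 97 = 0.48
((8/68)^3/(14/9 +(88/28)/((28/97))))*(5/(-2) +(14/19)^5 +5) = 0.00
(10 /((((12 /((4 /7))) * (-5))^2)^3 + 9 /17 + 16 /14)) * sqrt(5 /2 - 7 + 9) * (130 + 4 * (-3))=105315 * sqrt(2) /79735690617287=0.00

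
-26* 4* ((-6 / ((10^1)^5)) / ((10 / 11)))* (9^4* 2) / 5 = 2814669 / 156250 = 18.01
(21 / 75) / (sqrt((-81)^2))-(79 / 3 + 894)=-920.33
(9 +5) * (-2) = -28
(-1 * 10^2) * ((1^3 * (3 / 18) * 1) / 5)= -10 / 3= -3.33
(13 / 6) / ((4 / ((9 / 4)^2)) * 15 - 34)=-9 / 92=-0.10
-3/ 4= -0.75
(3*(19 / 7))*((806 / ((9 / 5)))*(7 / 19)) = 4030 / 3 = 1343.33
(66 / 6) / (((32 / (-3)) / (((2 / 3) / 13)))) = -11 / 208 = -0.05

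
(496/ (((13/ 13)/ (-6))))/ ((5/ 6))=-17856/ 5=-3571.20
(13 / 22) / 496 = 13 / 10912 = 0.00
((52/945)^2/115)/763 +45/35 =100746618079/78358478625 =1.29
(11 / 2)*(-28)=-154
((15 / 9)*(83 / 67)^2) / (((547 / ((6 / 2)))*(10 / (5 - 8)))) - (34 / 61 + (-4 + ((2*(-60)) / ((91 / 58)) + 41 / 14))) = 76.99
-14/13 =-1.08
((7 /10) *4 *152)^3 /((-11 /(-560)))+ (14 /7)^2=1079276930124 /275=3924643382.27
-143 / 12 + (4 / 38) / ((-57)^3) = -167723135 / 14074668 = -11.92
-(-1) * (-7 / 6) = -1.17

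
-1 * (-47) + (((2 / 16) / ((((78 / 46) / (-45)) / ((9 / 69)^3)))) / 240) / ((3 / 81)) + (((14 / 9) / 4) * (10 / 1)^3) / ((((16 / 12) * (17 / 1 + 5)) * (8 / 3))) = 503223333 / 9682816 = 51.97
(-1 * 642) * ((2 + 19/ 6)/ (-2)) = 3317/ 2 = 1658.50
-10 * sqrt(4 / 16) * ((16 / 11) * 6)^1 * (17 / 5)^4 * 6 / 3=-16036032 / 1375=-11662.57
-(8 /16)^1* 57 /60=-19 /40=-0.48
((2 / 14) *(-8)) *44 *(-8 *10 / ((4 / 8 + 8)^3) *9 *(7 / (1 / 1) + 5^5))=6350192640 / 34391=184646.93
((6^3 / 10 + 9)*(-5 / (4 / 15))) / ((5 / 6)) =-1377 / 2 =-688.50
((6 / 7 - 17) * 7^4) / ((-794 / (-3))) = -116277 / 794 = -146.44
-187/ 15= -12.47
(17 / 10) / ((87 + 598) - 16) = 17 / 6690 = 0.00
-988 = -988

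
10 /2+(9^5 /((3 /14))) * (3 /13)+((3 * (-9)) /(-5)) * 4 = 4135159 /65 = 63617.83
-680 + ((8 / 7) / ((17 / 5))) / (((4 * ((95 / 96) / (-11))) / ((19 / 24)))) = -81008 / 119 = -680.74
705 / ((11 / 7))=4935 / 11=448.64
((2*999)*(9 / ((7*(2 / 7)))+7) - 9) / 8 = 2871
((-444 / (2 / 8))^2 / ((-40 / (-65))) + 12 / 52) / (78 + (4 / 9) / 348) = 7453261899 / 113425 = 65710.93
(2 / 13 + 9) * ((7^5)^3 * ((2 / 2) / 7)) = 80708545669031 / 13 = 6208349666848.54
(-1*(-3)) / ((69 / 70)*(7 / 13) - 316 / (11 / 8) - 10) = -4290 / 342181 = -0.01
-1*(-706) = 706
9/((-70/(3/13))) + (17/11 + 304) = 3058213/10010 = 305.52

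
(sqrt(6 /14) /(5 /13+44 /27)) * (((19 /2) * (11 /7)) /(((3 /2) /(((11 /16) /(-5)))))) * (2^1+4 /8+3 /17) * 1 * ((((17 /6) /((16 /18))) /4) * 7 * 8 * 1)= -10490337 * sqrt(21) /904960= -53.12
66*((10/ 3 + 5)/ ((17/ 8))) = 4400/ 17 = 258.82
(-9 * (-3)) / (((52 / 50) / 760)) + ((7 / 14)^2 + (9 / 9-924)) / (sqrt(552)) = 19691.49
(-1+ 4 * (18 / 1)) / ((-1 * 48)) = -71 / 48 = -1.48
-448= -448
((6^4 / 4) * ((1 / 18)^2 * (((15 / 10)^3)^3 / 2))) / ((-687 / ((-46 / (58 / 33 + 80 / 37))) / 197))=36297754911 / 561148928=64.68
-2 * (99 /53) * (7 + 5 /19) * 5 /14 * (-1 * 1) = 68310 /7049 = 9.69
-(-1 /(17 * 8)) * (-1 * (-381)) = 2.80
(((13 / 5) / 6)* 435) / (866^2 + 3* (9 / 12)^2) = 0.00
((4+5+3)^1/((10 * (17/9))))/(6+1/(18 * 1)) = 0.10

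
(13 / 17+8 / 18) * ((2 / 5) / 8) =0.06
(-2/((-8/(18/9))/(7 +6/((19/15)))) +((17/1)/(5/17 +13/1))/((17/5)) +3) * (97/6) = 320876/2147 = 149.45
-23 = -23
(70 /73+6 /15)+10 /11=9106 /4015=2.27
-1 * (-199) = 199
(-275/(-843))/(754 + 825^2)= 275/574402497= 0.00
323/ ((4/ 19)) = 6137/ 4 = 1534.25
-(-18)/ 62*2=0.58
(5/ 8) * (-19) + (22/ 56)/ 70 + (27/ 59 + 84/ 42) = -136047/ 14455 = -9.41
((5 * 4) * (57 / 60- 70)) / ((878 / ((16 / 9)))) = -11048 / 3951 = -2.80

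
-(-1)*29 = 29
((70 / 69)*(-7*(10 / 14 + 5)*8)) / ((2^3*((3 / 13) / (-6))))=72800 / 69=1055.07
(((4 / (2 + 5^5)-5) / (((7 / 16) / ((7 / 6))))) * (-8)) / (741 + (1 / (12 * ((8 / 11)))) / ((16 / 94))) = 256098304 / 1781154835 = 0.14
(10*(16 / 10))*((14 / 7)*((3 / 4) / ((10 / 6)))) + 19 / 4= 383 / 20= 19.15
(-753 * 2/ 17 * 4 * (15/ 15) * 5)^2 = 907214400/ 289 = 3139150.17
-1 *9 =-9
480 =480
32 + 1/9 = 289/9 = 32.11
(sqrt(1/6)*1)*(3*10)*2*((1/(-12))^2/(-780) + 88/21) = 3294713*sqrt(6)/78624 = 102.65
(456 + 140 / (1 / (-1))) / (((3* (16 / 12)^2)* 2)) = 237 / 8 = 29.62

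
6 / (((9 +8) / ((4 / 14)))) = 12 / 119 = 0.10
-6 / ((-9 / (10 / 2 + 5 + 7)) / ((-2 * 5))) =-113.33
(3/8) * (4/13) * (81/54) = 0.17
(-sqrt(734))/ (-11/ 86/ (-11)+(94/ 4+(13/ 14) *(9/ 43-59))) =301 *sqrt(734)/ 9355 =0.87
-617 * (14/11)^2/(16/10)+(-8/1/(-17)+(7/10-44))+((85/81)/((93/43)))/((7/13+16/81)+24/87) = -1792107031856/2686822545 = -667.00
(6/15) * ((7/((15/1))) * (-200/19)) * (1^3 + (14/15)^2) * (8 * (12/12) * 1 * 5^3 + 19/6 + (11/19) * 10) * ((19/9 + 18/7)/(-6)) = 11428026476/3947535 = 2894.98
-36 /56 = -9 /14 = -0.64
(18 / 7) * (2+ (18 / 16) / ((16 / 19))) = 549 / 64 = 8.58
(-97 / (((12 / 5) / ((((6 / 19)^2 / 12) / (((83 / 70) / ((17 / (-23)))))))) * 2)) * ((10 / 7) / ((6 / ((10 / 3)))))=1030625 / 12404682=0.08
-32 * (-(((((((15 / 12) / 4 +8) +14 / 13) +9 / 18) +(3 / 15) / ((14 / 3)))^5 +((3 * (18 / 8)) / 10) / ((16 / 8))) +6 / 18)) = 5929608012063048314594921 / 1917026749747200000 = 3093127.42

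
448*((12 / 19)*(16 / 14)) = 6144 / 19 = 323.37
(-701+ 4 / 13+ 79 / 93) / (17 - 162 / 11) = -1861442 / 6045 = -307.93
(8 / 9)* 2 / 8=0.22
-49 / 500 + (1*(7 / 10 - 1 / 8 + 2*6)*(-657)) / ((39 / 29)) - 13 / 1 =-80034099 / 13000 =-6156.47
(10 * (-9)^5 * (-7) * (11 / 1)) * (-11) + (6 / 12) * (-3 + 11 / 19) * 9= -9502755777 / 19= -500145040.89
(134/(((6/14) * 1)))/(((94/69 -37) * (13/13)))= -21574/2459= -8.77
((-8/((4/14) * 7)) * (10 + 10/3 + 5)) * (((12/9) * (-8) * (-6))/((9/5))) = -70400/27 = -2607.41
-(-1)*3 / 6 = 1 / 2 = 0.50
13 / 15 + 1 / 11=158 / 165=0.96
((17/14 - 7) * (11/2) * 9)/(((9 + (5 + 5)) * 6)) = -2673/1064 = -2.51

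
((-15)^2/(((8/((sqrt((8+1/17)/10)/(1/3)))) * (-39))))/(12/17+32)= -45 * sqrt(23290)/115648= -0.06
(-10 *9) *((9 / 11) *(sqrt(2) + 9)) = -7290 / 11-810 *sqrt(2) / 11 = -766.86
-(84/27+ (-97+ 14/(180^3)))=273779993/2916000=93.89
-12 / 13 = -0.92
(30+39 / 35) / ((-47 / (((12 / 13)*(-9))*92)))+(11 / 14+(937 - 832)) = 26165063 / 42770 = 611.76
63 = 63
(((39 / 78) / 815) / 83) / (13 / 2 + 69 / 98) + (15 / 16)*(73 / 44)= 26147177323 / 16810594240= 1.56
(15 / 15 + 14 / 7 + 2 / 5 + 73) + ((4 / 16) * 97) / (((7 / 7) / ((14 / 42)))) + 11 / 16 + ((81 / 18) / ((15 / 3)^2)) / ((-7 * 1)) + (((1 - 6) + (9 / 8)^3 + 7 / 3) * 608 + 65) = -847701 / 1400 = -605.50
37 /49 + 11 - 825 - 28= -41221 /49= -841.24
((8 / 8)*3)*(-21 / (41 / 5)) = -315 / 41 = -7.68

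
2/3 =0.67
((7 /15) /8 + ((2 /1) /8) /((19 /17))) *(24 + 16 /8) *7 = 58513 /1140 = 51.33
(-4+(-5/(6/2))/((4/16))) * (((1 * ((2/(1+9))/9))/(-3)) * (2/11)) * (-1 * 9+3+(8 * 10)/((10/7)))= 640/891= 0.72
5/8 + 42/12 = 4.12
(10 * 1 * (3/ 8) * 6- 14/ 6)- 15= 31/ 6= 5.17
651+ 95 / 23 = 15068 / 23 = 655.13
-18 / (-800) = 9 / 400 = 0.02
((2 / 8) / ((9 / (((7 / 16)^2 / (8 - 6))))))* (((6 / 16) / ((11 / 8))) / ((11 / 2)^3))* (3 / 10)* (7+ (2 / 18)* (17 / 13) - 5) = 12299 / 4385272320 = 0.00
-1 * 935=-935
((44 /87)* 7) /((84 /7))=77 /261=0.30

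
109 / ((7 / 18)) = 280.29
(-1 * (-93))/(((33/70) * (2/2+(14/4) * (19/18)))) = 78120/1859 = 42.02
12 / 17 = 0.71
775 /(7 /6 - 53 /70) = 81375 /43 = 1892.44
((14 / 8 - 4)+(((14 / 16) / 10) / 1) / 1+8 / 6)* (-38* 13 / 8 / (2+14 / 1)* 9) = 147459 / 5120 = 28.80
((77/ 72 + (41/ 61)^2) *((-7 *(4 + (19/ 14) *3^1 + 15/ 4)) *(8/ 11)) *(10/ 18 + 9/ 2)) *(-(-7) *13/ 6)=-1117096292039/ 159139728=-7019.59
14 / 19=0.74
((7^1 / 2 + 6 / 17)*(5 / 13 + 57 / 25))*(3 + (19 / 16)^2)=64040267 / 1414400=45.28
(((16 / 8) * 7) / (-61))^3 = -0.01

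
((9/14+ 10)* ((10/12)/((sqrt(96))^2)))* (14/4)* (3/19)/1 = 745/14592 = 0.05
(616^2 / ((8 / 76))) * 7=25233824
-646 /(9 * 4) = -323 /18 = -17.94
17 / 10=1.70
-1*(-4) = 4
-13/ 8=-1.62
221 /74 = 2.99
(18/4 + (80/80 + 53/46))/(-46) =-153/1058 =-0.14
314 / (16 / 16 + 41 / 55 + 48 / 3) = 8635 / 488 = 17.69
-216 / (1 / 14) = -3024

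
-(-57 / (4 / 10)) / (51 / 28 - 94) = -3990 / 2581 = -1.55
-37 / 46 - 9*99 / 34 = -10561 / 391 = -27.01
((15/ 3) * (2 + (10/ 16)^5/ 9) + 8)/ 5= 3.61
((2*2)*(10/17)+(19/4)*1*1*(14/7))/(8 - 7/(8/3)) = 1612/731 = 2.21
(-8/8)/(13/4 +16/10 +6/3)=-20/137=-0.15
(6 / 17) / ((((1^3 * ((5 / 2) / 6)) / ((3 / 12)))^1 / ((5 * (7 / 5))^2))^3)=19059138 / 2125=8969.01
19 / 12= 1.58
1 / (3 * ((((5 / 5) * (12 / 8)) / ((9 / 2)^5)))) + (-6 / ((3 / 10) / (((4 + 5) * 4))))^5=-3095868211193439 / 16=-193491763199589.94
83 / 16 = 5.19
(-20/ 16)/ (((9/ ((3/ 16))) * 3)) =-5/ 576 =-0.01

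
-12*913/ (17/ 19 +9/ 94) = -19567416/ 1769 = -11061.29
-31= -31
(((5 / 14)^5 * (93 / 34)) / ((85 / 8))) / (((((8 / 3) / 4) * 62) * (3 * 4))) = 0.00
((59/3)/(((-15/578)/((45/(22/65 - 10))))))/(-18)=-1108315/5652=-196.09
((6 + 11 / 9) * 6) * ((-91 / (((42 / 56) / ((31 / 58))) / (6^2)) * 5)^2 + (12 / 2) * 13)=5904661624.95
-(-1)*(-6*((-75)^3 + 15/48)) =20249985/8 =2531248.12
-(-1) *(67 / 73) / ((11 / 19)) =1273 / 803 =1.59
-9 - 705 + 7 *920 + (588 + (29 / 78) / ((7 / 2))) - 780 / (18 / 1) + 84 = 1734853 / 273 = 6354.77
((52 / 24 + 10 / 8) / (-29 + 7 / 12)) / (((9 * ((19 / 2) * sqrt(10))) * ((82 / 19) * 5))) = -sqrt(10) / 153450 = -0.00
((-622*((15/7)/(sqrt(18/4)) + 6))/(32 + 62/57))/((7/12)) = -1276344/6601- 1063620*sqrt(2)/46207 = -225.91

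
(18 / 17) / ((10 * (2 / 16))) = 72 / 85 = 0.85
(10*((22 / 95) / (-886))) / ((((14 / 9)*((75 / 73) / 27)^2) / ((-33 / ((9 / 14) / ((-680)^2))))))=5796224210304 / 210425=27545321.18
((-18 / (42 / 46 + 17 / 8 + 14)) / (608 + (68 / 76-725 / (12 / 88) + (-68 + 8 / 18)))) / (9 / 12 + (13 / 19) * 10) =755136 / 25914198035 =0.00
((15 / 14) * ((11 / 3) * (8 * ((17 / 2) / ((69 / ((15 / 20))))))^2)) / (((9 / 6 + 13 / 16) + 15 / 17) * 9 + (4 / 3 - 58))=-6485160 / 84343231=-0.08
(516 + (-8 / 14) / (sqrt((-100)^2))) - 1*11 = 88374 / 175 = 504.99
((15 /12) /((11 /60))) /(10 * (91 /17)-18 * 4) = -1275 /3454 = -0.37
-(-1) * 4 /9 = 4 /9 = 0.44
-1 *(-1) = 1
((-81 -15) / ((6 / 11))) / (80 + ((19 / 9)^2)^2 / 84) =-96997824 / 44220241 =-2.19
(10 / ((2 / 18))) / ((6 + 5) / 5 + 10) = 450 / 61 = 7.38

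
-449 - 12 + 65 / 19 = -8694 / 19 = -457.58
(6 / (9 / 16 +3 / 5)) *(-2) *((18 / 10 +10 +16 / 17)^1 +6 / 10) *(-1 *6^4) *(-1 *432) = -40633270272 / 527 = -77102979.64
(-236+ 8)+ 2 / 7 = -1594 / 7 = -227.71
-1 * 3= -3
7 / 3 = 2.33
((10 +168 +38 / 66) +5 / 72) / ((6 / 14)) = 990409 / 2376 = 416.84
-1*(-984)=984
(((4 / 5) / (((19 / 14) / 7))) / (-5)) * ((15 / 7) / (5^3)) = -168 / 11875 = -0.01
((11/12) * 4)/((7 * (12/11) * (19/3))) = 121/1596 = 0.08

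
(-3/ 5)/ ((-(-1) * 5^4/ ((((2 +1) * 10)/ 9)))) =-2/ 625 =-0.00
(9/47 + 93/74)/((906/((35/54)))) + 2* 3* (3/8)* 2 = 255295273/56719224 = 4.50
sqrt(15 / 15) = 1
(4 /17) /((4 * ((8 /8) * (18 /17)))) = 1 /18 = 0.06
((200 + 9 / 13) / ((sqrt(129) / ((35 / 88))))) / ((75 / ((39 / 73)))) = 18263 * sqrt(129) / 4143480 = 0.05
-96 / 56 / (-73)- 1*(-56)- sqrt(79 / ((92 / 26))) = 28628 / 511- sqrt(47242) / 46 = 51.30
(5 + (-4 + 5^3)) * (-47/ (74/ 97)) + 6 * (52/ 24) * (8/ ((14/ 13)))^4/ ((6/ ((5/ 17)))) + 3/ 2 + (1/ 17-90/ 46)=-1213461253763/ 208411602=-5822.43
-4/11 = -0.36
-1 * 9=-9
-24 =-24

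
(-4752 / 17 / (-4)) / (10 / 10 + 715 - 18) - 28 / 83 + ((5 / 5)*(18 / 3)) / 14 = 0.19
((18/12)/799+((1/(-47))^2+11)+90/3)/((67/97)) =4458411/75106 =59.36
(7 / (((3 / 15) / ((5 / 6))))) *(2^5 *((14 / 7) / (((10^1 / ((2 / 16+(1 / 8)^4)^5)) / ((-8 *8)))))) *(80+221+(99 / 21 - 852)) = 14152510185727545 / 70368744177664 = 201.12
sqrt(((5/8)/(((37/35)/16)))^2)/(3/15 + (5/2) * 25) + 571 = 13250129/23199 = 571.15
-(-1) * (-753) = -753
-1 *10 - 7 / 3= -37 / 3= -12.33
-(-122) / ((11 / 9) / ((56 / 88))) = 7686 / 121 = 63.52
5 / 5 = 1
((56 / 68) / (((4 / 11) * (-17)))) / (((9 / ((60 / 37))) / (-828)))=212520 / 10693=19.87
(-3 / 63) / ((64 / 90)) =-0.07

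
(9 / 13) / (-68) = -9 / 884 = -0.01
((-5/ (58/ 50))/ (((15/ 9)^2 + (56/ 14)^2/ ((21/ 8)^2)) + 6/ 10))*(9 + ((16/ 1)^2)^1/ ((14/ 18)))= -255.71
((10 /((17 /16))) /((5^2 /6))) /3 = 0.75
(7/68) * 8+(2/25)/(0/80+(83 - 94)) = 3816/4675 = 0.82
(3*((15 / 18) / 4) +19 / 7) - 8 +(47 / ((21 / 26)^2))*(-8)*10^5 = -203340816443 / 3528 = -57636285.84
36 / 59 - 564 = -33240 / 59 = -563.39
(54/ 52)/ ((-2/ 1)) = -27/ 52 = -0.52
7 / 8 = 0.88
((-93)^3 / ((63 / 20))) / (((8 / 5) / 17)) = -37983525 / 14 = -2713108.93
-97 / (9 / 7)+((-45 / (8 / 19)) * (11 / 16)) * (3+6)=-848717 / 1152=-736.73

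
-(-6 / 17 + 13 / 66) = 175 / 1122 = 0.16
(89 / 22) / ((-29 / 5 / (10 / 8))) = -2225 / 2552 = -0.87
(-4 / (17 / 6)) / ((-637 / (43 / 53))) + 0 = 1032 / 573937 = 0.00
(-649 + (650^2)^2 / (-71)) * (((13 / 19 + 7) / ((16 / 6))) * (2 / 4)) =-39092878841301 / 10792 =-3622394258.83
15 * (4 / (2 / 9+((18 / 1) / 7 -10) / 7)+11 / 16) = -36231 / 592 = -61.20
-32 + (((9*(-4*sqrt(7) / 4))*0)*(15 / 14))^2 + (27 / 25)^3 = -480317 / 15625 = -30.74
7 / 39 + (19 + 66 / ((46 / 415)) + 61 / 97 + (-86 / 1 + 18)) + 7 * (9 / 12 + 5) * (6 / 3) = 109238605 / 174018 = 627.74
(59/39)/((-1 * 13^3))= -59/85683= -0.00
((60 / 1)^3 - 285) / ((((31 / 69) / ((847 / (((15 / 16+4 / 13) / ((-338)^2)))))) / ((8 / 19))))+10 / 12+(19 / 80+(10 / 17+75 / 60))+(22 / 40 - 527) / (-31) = 279377667830126058173 / 17783088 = 15710301148491.54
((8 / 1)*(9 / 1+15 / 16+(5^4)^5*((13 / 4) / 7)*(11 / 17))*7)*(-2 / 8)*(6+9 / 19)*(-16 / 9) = 4473114013673426522 / 969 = 4616216732377117.15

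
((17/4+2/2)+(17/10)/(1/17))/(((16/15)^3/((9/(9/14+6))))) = 9681525/253952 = 38.12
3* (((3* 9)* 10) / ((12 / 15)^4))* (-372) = -23540625 / 32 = -735644.53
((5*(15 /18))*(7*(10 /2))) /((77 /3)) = 125 /22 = 5.68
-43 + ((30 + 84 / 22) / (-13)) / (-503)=-3092575 / 71929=-42.99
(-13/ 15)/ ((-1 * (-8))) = -13/ 120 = -0.11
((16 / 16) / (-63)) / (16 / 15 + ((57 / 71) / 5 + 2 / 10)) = -71 / 6384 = -0.01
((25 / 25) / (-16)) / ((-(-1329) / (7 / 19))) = -7 / 404016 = -0.00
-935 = -935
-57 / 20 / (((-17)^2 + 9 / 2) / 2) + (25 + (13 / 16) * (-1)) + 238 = 12311413 / 46960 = 262.17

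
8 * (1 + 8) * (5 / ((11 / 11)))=360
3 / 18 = 1 / 6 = 0.17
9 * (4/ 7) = 36/ 7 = 5.14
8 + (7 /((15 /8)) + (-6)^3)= -3064 /15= -204.27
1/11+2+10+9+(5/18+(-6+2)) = 3439/198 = 17.37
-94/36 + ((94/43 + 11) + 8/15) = 42989/3870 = 11.11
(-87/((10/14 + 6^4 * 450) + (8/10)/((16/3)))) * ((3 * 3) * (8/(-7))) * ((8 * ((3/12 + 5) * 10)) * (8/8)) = 52617600/81648121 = 0.64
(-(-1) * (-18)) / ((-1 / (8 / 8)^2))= 18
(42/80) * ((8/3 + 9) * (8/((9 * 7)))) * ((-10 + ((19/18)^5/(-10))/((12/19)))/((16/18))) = -8.93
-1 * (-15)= 15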